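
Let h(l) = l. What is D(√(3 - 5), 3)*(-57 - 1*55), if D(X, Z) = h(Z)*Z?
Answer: -1008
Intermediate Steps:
D(X, Z) = Z² (D(X, Z) = Z*Z = Z²)
D(√(3 - 5), 3)*(-57 - 1*55) = 3²*(-57 - 1*55) = 9*(-57 - 55) = 9*(-112) = -1008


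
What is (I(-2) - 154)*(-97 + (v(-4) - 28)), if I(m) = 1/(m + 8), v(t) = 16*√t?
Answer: 115375/6 - 14768*I/3 ≈ 19229.0 - 4922.7*I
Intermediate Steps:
I(m) = 1/(8 + m)
(I(-2) - 154)*(-97 + (v(-4) - 28)) = (1/(8 - 2) - 154)*(-97 + (16*√(-4) - 28)) = (1/6 - 154)*(-97 + (16*(2*I) - 28)) = (⅙ - 154)*(-97 + (32*I - 28)) = -923*(-97 + (-28 + 32*I))/6 = -923*(-125 + 32*I)/6 = 115375/6 - 14768*I/3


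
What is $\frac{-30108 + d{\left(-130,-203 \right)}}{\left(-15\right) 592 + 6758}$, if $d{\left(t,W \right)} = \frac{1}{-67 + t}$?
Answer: $\frac{5931277}{418034} \approx 14.189$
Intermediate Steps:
$\frac{-30108 + d{\left(-130,-203 \right)}}{\left(-15\right) 592 + 6758} = \frac{-30108 + \frac{1}{-67 - 130}}{\left(-15\right) 592 + 6758} = \frac{-30108 + \frac{1}{-197}}{-8880 + 6758} = \frac{-30108 - \frac{1}{197}}{-2122} = \left(- \frac{5931277}{197}\right) \left(- \frac{1}{2122}\right) = \frac{5931277}{418034}$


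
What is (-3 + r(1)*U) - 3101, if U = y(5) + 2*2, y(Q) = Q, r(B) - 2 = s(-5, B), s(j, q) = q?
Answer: -3077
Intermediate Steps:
r(B) = 2 + B
U = 9 (U = 5 + 2*2 = 5 + 4 = 9)
(-3 + r(1)*U) - 3101 = (-3 + (2 + 1)*9) - 3101 = (-3 + 3*9) - 3101 = (-3 + 27) - 3101 = 24 - 3101 = -3077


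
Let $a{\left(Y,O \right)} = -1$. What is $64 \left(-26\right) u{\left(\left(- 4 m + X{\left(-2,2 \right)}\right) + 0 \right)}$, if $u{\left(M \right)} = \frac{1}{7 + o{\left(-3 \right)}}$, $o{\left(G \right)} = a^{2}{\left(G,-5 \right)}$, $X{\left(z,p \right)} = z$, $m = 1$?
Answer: $-208$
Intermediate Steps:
$o{\left(G \right)} = 1$ ($o{\left(G \right)} = \left(-1\right)^{2} = 1$)
$u{\left(M \right)} = \frac{1}{8}$ ($u{\left(M \right)} = \frac{1}{7 + 1} = \frac{1}{8}$)
$64 \left(-26\right) u{\left(\left(- 4 m + X{\left(-2,2 \right)}\right) + 0 \right)} = 64 \left(-26\right) \frac{1}{8} = \left(-1664\right) \frac{1}{8} = -208$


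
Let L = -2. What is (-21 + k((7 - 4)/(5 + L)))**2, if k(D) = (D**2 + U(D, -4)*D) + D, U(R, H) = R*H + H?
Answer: 729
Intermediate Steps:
U(R, H) = H + H*R (U(R, H) = H*R + H = H + H*R)
k(D) = D + D**2 + D*(-4 - 4*D) (k(D) = (D**2 + (-4*(1 + D))*D) + D = (D**2 + (-4 - 4*D)*D) + D = (D**2 + D*(-4 - 4*D)) + D = D + D**2 + D*(-4 - 4*D))
(-21 + k((7 - 4)/(5 + L)))**2 = (-21 + 3*((7 - 4)/(5 - 2))*(-1 - (7 - 4)/(5 - 2)))**2 = (-21 + 3*(3/3)*(-1 - 3/3))**2 = (-21 + 3*(3*(1/3))*(-1 - 3/3))**2 = (-21 + 3*1*(-1 - 1*1))**2 = (-21 + 3*1*(-1 - 1))**2 = (-21 + 3*1*(-2))**2 = (-21 - 6)**2 = (-27)**2 = 729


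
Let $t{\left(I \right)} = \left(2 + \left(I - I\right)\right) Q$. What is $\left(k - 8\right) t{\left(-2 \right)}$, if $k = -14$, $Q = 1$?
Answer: $-44$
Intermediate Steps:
$t{\left(I \right)} = 2$ ($t{\left(I \right)} = \left(2 + \left(I - I\right)\right) 1 = \left(2 + 0\right) 1 = 2 \cdot 1 = 2$)
$\left(k - 8\right) t{\left(-2 \right)} = \left(-14 - 8\right) 2 = \left(-22\right) 2 = -44$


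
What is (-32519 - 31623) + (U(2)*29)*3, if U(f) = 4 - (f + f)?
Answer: -64142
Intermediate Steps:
U(f) = 4 - 2*f
(-32519 - 31623) + (U(2)*29)*3 = (-32519 - 31623) + ((4 - 2*2)*29)*3 = -64142 + ((4 - 4)*29)*3 = -64142 + (0*29)*3 = -64142 + 0*3 = -64142 + 0 = -64142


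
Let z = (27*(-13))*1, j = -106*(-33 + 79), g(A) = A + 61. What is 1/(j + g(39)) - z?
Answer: 1676375/4776 ≈ 351.00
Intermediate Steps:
g(A) = 61 + A
j = -4876 (j = -106*46 = -4876)
z = -351 (z = -351*1 = -351)
1/(j + g(39)) - z = 1/(-4876 + (61 + 39)) - 1*(-351) = 1/(-4876 + 100) + 351 = 1/(-4776) + 351 = -1/4776 + 351 = 1676375/4776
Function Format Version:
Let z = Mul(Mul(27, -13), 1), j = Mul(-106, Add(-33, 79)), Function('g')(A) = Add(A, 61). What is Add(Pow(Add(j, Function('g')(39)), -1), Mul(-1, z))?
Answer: Rational(1676375, 4776) ≈ 351.00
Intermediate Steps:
Function('g')(A) = Add(61, A)
j = -4876 (j = Mul(-106, 46) = -4876)
z = -351 (z = Mul(-351, 1) = -351)
Add(Pow(Add(j, Function('g')(39)), -1), Mul(-1, z)) = Add(Pow(Add(-4876, Add(61, 39)), -1), Mul(-1, -351)) = Add(Pow(Add(-4876, 100), -1), 351) = Add(Pow(-4776, -1), 351) = Add(Rational(-1, 4776), 351) = Rational(1676375, 4776)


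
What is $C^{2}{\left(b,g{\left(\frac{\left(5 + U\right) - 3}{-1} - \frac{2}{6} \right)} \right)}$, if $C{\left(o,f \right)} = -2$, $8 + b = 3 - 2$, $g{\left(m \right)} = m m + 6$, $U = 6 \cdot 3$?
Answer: $4$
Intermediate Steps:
$U = 18$
$g{\left(m \right)} = 6 + m^{2}$ ($g{\left(m \right)} = m^{2} + 6 = 6 + m^{2}$)
$b = -7$ ($b = -8 + \left(3 - 2\right) = -8 + 1 = -7$)
$C^{2}{\left(b,g{\left(\frac{\left(5 + U\right) - 3}{-1} - \frac{2}{6} \right)} \right)} = \left(-2\right)^{2} = 4$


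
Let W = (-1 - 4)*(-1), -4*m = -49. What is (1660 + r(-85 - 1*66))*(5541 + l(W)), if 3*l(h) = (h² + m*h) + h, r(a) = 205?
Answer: 124688305/12 ≈ 1.0391e+7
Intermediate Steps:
m = 49/4 (m = -¼*(-49) = 49/4 ≈ 12.250)
W = 5 (W = -5*(-1) = 5)
l(h) = h²/3 + 53*h/12 (l(h) = ((h² + 49*h/4) + h)/3 = (h² + 53*h/4)/3 = h²/3 + 53*h/12)
(1660 + r(-85 - 1*66))*(5541 + l(W)) = (1660 + 205)*(5541 + (1/12)*5*(53 + 4*5)) = 1865*(5541 + (1/12)*5*(53 + 20)) = 1865*(5541 + (1/12)*5*73) = 1865*(5541 + 365/12) = 1865*(66857/12) = 124688305/12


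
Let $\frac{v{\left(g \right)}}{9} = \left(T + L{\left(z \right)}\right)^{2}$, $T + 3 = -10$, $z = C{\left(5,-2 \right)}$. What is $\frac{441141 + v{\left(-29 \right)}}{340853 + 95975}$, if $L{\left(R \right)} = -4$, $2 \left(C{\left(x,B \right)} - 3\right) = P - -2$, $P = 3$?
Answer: $\frac{221871}{218414} \approx 1.0158$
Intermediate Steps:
$C{\left(x,B \right)} = \frac{11}{2}$ ($C{\left(x,B \right)} = 3 + \frac{3 - -2}{2} = 3 + \frac{3 + 2}{2} = 3 + \frac{1}{2} \cdot 5 = 3 + \frac{5}{2} = \frac{11}{2}$)
$z = \frac{11}{2} \approx 5.5$
$T = -13$ ($T = -3 - 10 = -13$)
$v{\left(g \right)} = 2601$ ($v{\left(g \right)} = 9 \left(-13 - 4\right)^{2} = 9 \left(-17\right)^{2} = 9 \cdot 289 = 2601$)
$\frac{441141 + v{\left(-29 \right)}}{340853 + 95975} = \frac{441141 + 2601}{340853 + 95975} = \frac{443742}{436828} = 443742 \cdot \frac{1}{436828} = \frac{221871}{218414}$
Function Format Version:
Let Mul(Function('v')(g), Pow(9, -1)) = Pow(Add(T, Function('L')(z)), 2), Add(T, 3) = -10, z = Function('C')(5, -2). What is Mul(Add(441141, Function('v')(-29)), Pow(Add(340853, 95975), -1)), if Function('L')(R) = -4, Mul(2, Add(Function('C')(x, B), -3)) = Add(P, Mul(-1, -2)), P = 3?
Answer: Rational(221871, 218414) ≈ 1.0158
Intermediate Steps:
Function('C')(x, B) = Rational(11, 2) (Function('C')(x, B) = Add(3, Mul(Rational(1, 2), Add(3, Mul(-1, -2)))) = Add(3, Mul(Rational(1, 2), Add(3, 2))) = Add(3, Mul(Rational(1, 2), 5)) = Add(3, Rational(5, 2)) = Rational(11, 2))
z = Rational(11, 2) ≈ 5.5000
T = -13 (T = Add(-3, -10) = -13)
Function('v')(g) = 2601 (Function('v')(g) = Mul(9, Pow(Add(-13, -4), 2)) = Mul(9, Pow(-17, 2)) = Mul(9, 289) = 2601)
Mul(Add(441141, Function('v')(-29)), Pow(Add(340853, 95975), -1)) = Mul(Add(441141, 2601), Pow(Add(340853, 95975), -1)) = Mul(443742, Pow(436828, -1)) = Mul(443742, Rational(1, 436828)) = Rational(221871, 218414)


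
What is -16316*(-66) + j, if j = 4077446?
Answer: 5154302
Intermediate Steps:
-16316*(-66) + j = -16316*(-66) + 4077446 = 1076856 + 4077446 = 5154302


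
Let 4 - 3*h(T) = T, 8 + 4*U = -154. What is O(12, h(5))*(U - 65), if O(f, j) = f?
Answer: -1266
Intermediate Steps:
U = -81/2 (U = -2 + (¼)*(-154) = -2 - 77/2 = -81/2 ≈ -40.500)
h(T) = 4/3 - T/3
O(12, h(5))*(U - 65) = 12*(-81/2 - 65) = 12*(-211/2) = -1266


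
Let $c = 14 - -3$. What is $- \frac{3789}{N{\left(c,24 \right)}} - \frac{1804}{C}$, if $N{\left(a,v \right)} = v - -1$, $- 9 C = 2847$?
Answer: $- \frac{3460461}{23725} \approx -145.86$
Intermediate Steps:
$C = - \frac{949}{3}$ ($C = \left(- \frac{1}{9}\right) 2847 = - \frac{949}{3} \approx -316.33$)
$c = 17$ ($c = 14 + 3 = 17$)
$N{\left(a,v \right)} = 1 + v$ ($N{\left(a,v \right)} = v + 1 = 1 + v$)
$- \frac{3789}{N{\left(c,24 \right)}} - \frac{1804}{C} = - \frac{3789}{1 + 24} - \frac{1804}{- \frac{949}{3}} = - \frac{3789}{25} - - \frac{5412}{949} = \left(-3789\right) \frac{1}{25} + \frac{5412}{949} = - \frac{3789}{25} + \frac{5412}{949} = - \frac{3460461}{23725}$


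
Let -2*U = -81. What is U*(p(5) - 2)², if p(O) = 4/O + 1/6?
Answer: 8649/200 ≈ 43.245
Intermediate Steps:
p(O) = ⅙ + 4/O (p(O) = 4/O + 1*(⅙) = 4/O + ⅙ = ⅙ + 4/O)
U = 81/2 (U = -½*(-81) = 81/2 ≈ 40.500)
U*(p(5) - 2)² = 81*((⅙)*(24 + 5)/5 - 2)²/2 = 81*((⅙)*(⅕)*29 - 2)²/2 = 81*(29/30 - 2)²/2 = 81*(-31/30)²/2 = (81/2)*(961/900) = 8649/200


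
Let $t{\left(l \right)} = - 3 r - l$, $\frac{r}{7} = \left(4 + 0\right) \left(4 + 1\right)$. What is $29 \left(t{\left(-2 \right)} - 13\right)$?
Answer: $-12499$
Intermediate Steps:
$r = 140$ ($r = 7 \left(4 + 0\right) \left(4 + 1\right) = 7 \cdot 4 \cdot 5 = 7 \cdot 20 = 140$)
$t{\left(l \right)} = -420 - l$ ($t{\left(l \right)} = \left(-3\right) 140 - l = -420 - l$)
$29 \left(t{\left(-2 \right)} - 13\right) = 29 \left(\left(-420 - -2\right) - 13\right) = 29 \left(\left(-420 + 2\right) - 13\right) = 29 \left(-418 - 13\right) = 29 \left(-431\right) = -12499$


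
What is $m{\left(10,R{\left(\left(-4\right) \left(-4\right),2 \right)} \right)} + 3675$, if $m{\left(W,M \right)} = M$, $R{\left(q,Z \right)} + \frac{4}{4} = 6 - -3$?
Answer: $3683$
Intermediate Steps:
$R{\left(q,Z \right)} = 8$ ($R{\left(q,Z \right)} = -1 + \left(6 - -3\right) = -1 + \left(6 + 3\right) = -1 + 9 = 8$)
$m{\left(10,R{\left(\left(-4\right) \left(-4\right),2 \right)} \right)} + 3675 = 8 + 3675 = 3683$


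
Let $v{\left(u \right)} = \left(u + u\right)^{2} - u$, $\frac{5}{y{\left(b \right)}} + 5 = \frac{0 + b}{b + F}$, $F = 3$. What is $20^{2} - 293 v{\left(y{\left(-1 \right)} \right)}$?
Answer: $- \frac{101030}{121} \approx -834.96$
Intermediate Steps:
$y{\left(b \right)} = \frac{5}{-5 + \frac{b}{3 + b}}$ ($y{\left(b \right)} = \frac{5}{-5 + \frac{0 + b}{b + 3}} = \frac{5}{-5 + \frac{b}{3 + b}}$)
$v{\left(u \right)} = - u + 4 u^{2}$ ($v{\left(u \right)} = \left(2 u\right)^{2} - u = 4 u^{2} - u = - u + 4 u^{2}$)
$20^{2} - 293 v{\left(y{\left(-1 \right)} \right)} = 20^{2} - 293 \frac{5 \left(-3 - -1\right)}{15 + 4 \left(-1\right)} \left(-1 + 4 \frac{5 \left(-3 - -1\right)}{15 + 4 \left(-1\right)}\right) = 400 - 293 \frac{5 \left(-3 + 1\right)}{15 - 4} \left(-1 + 4 \frac{5 \left(-3 + 1\right)}{15 - 4}\right) = 400 - 293 \cdot 5 \cdot \frac{1}{11} \left(-2\right) \left(-1 + 4 \cdot 5 \cdot \frac{1}{11} \left(-2\right)\right) = 400 - 293 \left(- \frac{10 \left(-1 + 4 \left(- \frac{10}{11}\right)\right)}{11}\right) = 400 - 293 \left(- \frac{10 \left(-1 - \frac{40}{11}\right)}{11}\right) = 400 - 293 \left(\left(- \frac{10}{11}\right) \left(- \frac{51}{11}\right)\right) = 400 - \frac{149430}{121} = - \frac{101030}{121}$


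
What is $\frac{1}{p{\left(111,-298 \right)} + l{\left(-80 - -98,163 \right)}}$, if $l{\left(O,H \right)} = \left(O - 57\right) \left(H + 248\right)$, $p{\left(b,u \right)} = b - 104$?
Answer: $- \frac{1}{16022} \approx -6.2414 \cdot 10^{-5}$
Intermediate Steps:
$p{\left(b,u \right)} = -104 + b$
$l{\left(O,H \right)} = \left(-57 + O\right) \left(248 + H\right)$
$\frac{1}{p{\left(111,-298 \right)} + l{\left(-80 - -98,163 \right)}} = \frac{1}{\left(-104 + 111\right) + \left(-14136 - 9291 + 248 \left(-80 - -98\right) + 163 \left(-80 - -98\right)\right)} = \frac{1}{7 + \left(-14136 - 9291 + 248 \left(-80 + 98\right) + 163 \left(-80 + 98\right)\right)} = \frac{1}{7 + \left(-14136 - 9291 + 248 \cdot 18 + 163 \cdot 18\right)} = \frac{1}{7 + \left(-14136 - 9291 + 4464 + 2934\right)} = \frac{1}{7 - 16029} = \frac{1}{-16022} = - \frac{1}{16022}$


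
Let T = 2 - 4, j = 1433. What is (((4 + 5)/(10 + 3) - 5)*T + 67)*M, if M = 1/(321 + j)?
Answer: 983/22802 ≈ 0.043110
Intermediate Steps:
T = -2
M = 1/1754 (M = 1/(321 + 1433) = 1/1754 ≈ 0.00057013)
(((4 + 5)/(10 + 3) - 5)*T + 67)*M = (((4 + 5)/(10 + 3) - 5)*(-2) + 67)*(1/1754) = ((9/13 - 5)*(-2) + 67)*(1/1754) = (-56/13*(-2) + 67)*(1/1754) = (112/13 + 67)*(1/1754) = (983/13)*(1/1754) = 983/22802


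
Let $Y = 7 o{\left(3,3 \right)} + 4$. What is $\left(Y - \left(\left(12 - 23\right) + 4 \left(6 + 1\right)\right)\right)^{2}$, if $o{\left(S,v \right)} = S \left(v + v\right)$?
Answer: $12769$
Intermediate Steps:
$o{\left(S,v \right)} = 2 S v$ ($o{\left(S,v \right)} = S 2 v = 2 S v$)
$Y = 130$ ($Y = 7 \cdot 2 \cdot 3 \cdot 3 + 4 = 7 \cdot 18 + 4 = 126 + 4 = 130$)
$\left(Y - \left(\left(12 - 23\right) + 4 \left(6 + 1\right)\right)\right)^{2} = \left(130 - \left(\left(12 - 23\right) + 4 \left(6 + 1\right)\right)\right)^{2} = \left(130 - \left(-11 + 4 \cdot 7\right)\right)^{2} = \left(130 - \left(-11 + 28\right)\right)^{2} = \left(130 - 17\right)^{2} = 113^{2} = 12769$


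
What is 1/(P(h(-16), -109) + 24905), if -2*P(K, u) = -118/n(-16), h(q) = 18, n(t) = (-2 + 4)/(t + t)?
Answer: 1/23961 ≈ 4.1734e-5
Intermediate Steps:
n(t) = 1/t (n(t) = 2/((2*t)) = 2*(1/(2*t)) = 1/t)
P(K, u) = -944 (P(K, u) = -(-59)/(1/(-16)) = -(-59)/(-1/16) = -(-59)*(-16) = -½*1888 = -944)
1/(P(h(-16), -109) + 24905) = 1/(-944 + 24905) = 1/23961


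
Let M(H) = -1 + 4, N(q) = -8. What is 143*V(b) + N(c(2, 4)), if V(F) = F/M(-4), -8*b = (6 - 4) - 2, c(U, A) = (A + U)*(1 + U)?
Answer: -8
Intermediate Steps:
c(U, A) = (1 + U)*(A + U)
M(H) = 3
b = 0 (b = -((6 - 4) - 2)/8 = -(2 - 2)/8 = -⅛*0 = 0)
V(F) = F/3
143*V(b) + N(c(2, 4)) = 143*((⅓)*0) - 8 = 143*0 - 8 = 0 - 8 = -8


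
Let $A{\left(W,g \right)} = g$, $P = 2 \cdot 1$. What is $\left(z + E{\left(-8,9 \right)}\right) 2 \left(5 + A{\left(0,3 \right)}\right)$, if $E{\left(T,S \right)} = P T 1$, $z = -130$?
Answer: $-2336$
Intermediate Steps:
$P = 2$
$E{\left(T,S \right)} = 2 T$ ($E{\left(T,S \right)} = 2 T 1 = 2 T$)
$\left(z + E{\left(-8,9 \right)}\right) 2 \left(5 + A{\left(0,3 \right)}\right) = \left(-130 + 2 \left(-8\right)\right) 2 \left(5 + 3\right) = \left(-130 - 16\right) 2 \cdot 8 = \left(-146\right) 16 = -2336$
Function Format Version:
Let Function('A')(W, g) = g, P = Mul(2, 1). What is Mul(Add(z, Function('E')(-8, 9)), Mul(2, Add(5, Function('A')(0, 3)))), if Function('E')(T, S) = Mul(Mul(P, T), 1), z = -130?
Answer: -2336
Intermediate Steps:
P = 2
Function('E')(T, S) = Mul(2, T) (Function('E')(T, S) = Mul(Mul(2, T), 1) = Mul(2, T))
Mul(Add(z, Function('E')(-8, 9)), Mul(2, Add(5, Function('A')(0, 3)))) = Mul(Add(-130, Mul(2, -8)), Mul(2, Add(5, 3))) = Mul(Add(-130, -16), Mul(2, 8)) = Mul(-146, 16) = -2336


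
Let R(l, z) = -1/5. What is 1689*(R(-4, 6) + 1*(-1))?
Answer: -10134/5 ≈ -2026.8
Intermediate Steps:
R(l, z) = -⅕ (R(l, z) = -1*⅕ = -⅕)
1689*(R(-4, 6) + 1*(-1)) = 1689*(-⅕ + 1*(-1)) = 1689*(-⅕ - 1) = 1689*(-6/5) = -10134/5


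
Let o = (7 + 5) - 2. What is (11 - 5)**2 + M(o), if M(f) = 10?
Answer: 46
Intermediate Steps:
o = 10 (o = 12 - 2 = 10)
(11 - 5)**2 + M(o) = (11 - 5)**2 + 10 = 6**2 + 10 = 36 + 10 = 46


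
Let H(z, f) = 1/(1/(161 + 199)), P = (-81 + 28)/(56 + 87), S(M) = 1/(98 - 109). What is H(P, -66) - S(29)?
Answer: 3961/11 ≈ 360.09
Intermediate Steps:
S(M) = -1/11 (S(M) = 1/(-11) = -1/11)
P = -53/143 ≈ -0.37063
H(z, f) = 360 (H(z, f) = 1/(1/360) = 360)
H(P, -66) - S(29) = 360 - 1*(-1/11) = 360 + 1/11 = 3961/11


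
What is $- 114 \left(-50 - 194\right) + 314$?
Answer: $28130$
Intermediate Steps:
$- 114 \left(-50 - 194\right) + 314 = \left(-114\right) \left(-244\right) + 314 = 27816 + 314 = 28130$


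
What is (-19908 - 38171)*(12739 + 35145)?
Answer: -2781054836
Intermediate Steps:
(-19908 - 38171)*(12739 + 35145) = -58079*47884 = -2781054836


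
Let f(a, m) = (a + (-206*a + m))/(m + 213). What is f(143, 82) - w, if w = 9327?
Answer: -2780698/295 ≈ -9426.1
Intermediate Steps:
f(a, m) = (m - 205*a)/(213 + m) (f(a, m) = (a + (m - 206*a))/(213 + m) = (m - 205*a)/(213 + m))
f(143, 82) - w = (82 - 205*143)/(213 + 82) - 1*9327 = (82 - 29315)/295 - 9327 = (1/295)*(-29233) - 9327 = -29233/295 - 9327 = -2780698/295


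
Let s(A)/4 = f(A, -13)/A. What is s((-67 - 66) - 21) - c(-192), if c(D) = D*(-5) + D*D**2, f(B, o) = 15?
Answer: 544923426/77 ≈ 7.0769e+6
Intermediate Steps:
c(D) = D**3 - 5*D (c(D) = -5*D + D**3 = D**3 - 5*D)
s(A) = 60/A (s(A) = 4*(15/A) = 60/A)
s((-67 - 66) - 21) - c(-192) = 60/((-67 - 66) - 21) - (-192)*(-5 + (-192)**2) = 60/(-133 - 21) - (-192)*(-5 + 36864) = 60/(-154) - (-192)*36859 = 60*(-1/154) - 1*(-7076928) = -30/77 + 7076928 = 544923426/77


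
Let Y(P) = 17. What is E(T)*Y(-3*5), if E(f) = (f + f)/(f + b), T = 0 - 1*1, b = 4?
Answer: -34/3 ≈ -11.333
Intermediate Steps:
T = -1 (T = 0 - 1 = -1)
E(f) = 2*f/(4 + f) (E(f) = (f + f)/(f + 4) = (2*f)/(4 + f) = 2*f/(4 + f))
E(T)*Y(-3*5) = (2*(-1)/(4 - 1))*17 = (2*(-1)/3)*17 = (2*(-1)*(1/3))*17 = -2/3*17 = -34/3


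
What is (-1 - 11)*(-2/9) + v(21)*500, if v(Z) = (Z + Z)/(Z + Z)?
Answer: 1508/3 ≈ 502.67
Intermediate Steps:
v(Z) = 1 (v(Z) = (2*Z)/((2*Z)) = (2*Z)*(1/(2*Z)) = 1)
(-1 - 11)*(-2/9) + v(21)*500 = (-1 - 11)*(-2/9) + 1*500 = -(-24)/9 + 500 = -12*(-2/9) + 500 = 8/3 + 500 = 1508/3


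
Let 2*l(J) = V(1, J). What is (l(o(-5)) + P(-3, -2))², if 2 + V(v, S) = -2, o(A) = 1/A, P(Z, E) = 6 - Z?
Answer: 49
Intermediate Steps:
o(A) = 1/A
V(v, S) = -4 (V(v, S) = -2 - 2 = -4)
l(J) = -2 (l(J) = (½)*(-4) = -2)
(l(o(-5)) + P(-3, -2))² = (-2 + (6 - 1*(-3)))² = (-2 + (6 + 3))² = (-2 + 9)² = 7² = 49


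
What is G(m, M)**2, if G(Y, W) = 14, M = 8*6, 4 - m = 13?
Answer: 196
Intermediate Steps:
m = -9 (m = 4 - 1*13 = 4 - 13 = -9)
M = 48
G(m, M)**2 = 14**2 = 196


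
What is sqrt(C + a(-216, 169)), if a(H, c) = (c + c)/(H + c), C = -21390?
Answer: 2*I*sqrt(11816599)/47 ≈ 146.28*I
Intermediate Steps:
a(H, c) = 2*c/(H + c) (a(H, c) = (2*c)/(H + c) = 2*c/(H + c))
sqrt(C + a(-216, 169)) = sqrt(-21390 + 2*169/(-216 + 169)) = sqrt(-21390 + 2*169/(-47)) = sqrt(-21390 + 2*169*(-1/47)) = sqrt(-21390 - 338/47) = sqrt(-1005668/47) = 2*I*sqrt(11816599)/47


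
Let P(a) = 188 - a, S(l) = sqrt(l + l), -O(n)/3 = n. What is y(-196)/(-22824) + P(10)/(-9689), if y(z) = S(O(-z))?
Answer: -178/9689 - 7*I*sqrt(6)/11412 ≈ -0.018371 - 0.0015025*I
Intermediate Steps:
O(n) = -3*n
S(l) = sqrt(2)*sqrt(l) (S(l) = sqrt(2*l) = sqrt(2)*sqrt(l))
y(z) = sqrt(6)*sqrt(z) (y(z) = sqrt(2)*sqrt(-(-3)*z) = sqrt(2)*sqrt(3*z) = sqrt(2)*(sqrt(3)*sqrt(z)) = sqrt(6)*sqrt(z))
y(-196)/(-22824) + P(10)/(-9689) = (sqrt(6)*sqrt(-196))/(-22824) + (188 - 1*10)/(-9689) = (sqrt(6)*(14*I))*(-1/22824) + (188 - 10)*(-1/9689) = (14*I*sqrt(6))*(-1/22824) + 178*(-1/9689) = -7*I*sqrt(6)/11412 - 178/9689 = -178/9689 - 7*I*sqrt(6)/11412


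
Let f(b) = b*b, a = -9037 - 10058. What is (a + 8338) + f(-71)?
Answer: -5716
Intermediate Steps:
a = -19095
f(b) = b²
(a + 8338) + f(-71) = (-19095 + 8338) + (-71)² = -10757 + 5041 = -5716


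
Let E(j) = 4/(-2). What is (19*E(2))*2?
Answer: -76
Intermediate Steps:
E(j) = -2 (E(j) = 4*(-1/2) = -2)
(19*E(2))*2 = (19*(-2))*2 = -38*2 = -76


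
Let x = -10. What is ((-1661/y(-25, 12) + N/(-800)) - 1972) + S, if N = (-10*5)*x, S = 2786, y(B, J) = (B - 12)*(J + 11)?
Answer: 5550745/6808 ≈ 815.33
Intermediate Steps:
y(B, J) = (-12 + B)*(11 + J)
N = 500 (N = -10*5*(-10) = -50*(-10) = 500)
((-1661/y(-25, 12) + N/(-800)) - 1972) + S = ((-1661/(-132 - 12*12 + 11*(-25) - 25*12) + 500/(-800)) - 1972) + 2786 = ((-1661/(-132 - 144 - 275 - 300) + 500*(-1/800)) - 1972) + 2786 = ((-1661/(-851) - 5/8) - 1972) + 2786 = ((-1661*(-1/851) - 5/8) - 1972) + 2786 = ((1661/851 - 5/8) - 1972) + 2786 = (9033/6808 - 1972) + 2786 = -13416343/6808 + 2786 = 5550745/6808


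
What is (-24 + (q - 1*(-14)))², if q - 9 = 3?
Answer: 4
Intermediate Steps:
q = 12 (q = 9 + 3 = 12)
(-24 + (q - 1*(-14)))² = (-24 + (12 - 1*(-14)))² = (-24 + (12 + 14))² = (-24 + 26)² = 2² = 4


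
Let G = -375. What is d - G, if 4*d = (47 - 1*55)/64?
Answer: 11999/32 ≈ 374.97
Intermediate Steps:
d = -1/32 (d = ((47 - 1*55)/64)/4 = ((47 - 55)*(1/64))/4 = (-8*1/64)/4 = (1/4)*(-1/8) = -1/32 ≈ -0.031250)
d - G = -1/32 - 1*(-375) = -1/32 + 375 = 11999/32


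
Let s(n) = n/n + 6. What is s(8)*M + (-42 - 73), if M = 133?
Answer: 816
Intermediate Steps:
s(n) = 7 (s(n) = 1 + 6 = 7)
s(8)*M + (-42 - 73) = 7*133 + (-42 - 73) = 931 - 115 = 816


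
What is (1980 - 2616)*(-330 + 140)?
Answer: 120840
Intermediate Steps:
(1980 - 2616)*(-330 + 140) = -636*(-190) = 120840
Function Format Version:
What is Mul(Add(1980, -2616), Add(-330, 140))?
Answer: 120840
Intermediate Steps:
Mul(Add(1980, -2616), Add(-330, 140)) = Mul(-636, -190) = 120840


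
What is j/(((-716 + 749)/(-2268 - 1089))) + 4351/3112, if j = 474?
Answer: -1650575611/34232 ≈ -48217.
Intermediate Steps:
j/(((-716 + 749)/(-2268 - 1089))) + 4351/3112 = 474/(((-716 + 749)/(-2268 - 1089))) + 4351/3112 = 474/((33/(-3357))) + 4351*(1/3112) = 474/((33*(-1/3357))) + 4351/3112 = 474/(-11/1119) + 4351/3112 = 474*(-1119/11) + 4351/3112 = -530406/11 + 4351/3112 = -1650575611/34232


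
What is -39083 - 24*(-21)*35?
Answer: -21443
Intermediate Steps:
-39083 - 24*(-21)*35 = -39083 + 504*35 = -39083 + 17640 = -21443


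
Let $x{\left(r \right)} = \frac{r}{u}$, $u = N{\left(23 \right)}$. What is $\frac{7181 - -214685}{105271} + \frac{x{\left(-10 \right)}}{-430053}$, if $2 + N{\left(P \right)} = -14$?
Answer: $\frac{763312584829}{362176874904} \approx 2.1076$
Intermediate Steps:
$N{\left(P \right)} = -16$ ($N{\left(P \right)} = -2 - 14 = -16$)
$u = -16$
$x{\left(r \right)} = - \frac{r}{16}$ ($x{\left(r \right)} = \frac{r}{-16} = r \left(- \frac{1}{16}\right) = - \frac{r}{16}$)
$\frac{7181 - -214685}{105271} + \frac{x{\left(-10 \right)}}{-430053} = \frac{7181 - -214685}{105271} + \frac{\left(- \frac{1}{16}\right) \left(-10\right)}{-430053} = \left(7181 + 214685\right) \frac{1}{105271} + \frac{5}{8} \left(- \frac{1}{430053}\right) = 221866 \cdot \frac{1}{105271} - \frac{5}{3440424} = \frac{221866}{105271} - \frac{5}{3440424} = \frac{763312584829}{362176874904}$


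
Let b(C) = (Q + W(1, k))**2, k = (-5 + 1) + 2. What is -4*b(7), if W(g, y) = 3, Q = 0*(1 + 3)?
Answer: -36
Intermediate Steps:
Q = 0 (Q = 0*4 = 0)
k = -2 (k = -4 + 2 = -2)
b(C) = 9 (b(C) = (0 + 3)**2 = 3**2 = 9)
-4*b(7) = -4*9 = -36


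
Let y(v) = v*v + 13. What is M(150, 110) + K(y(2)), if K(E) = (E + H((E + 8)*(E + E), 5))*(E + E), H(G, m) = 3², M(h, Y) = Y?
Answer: 994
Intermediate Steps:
y(v) = 13 + v² (y(v) = v² + 13 = 13 + v²)
H(G, m) = 9
K(E) = 2*E*(9 + E) (K(E) = (E + 9)*(E + E) = (9 + E)*(2*E) = 2*E*(9 + E))
M(150, 110) + K(y(2)) = 110 + 2*(13 + 2²)*(9 + (13 + 2²)) = 110 + 2*(13 + 4)*(9 + (13 + 4)) = 110 + 2*17*(9 + 17) = 110 + 2*17*26 = 110 + 884 = 994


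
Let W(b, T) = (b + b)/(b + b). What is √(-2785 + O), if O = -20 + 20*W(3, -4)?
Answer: I*√2785 ≈ 52.773*I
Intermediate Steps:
W(b, T) = 1 (W(b, T) = (2*b)/((2*b)) = (2*b)*(1/(2*b)) = 1)
O = 0 (O = -20 + 20*1 = -20 + 20 = 0)
√(-2785 + O) = √(-2785 + 0) = √(-2785) = I*√2785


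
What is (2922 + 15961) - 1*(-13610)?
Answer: 32493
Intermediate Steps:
(2922 + 15961) - 1*(-13610) = 18883 + 13610 = 32493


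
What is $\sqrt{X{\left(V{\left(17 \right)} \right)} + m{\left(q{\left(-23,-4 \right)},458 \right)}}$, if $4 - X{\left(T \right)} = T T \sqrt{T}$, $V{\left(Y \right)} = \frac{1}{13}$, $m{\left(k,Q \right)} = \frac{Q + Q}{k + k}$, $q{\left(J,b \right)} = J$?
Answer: $\frac{\sqrt{-240426498 - 6877 \sqrt{13}}}{3887} \approx 3.9893 i$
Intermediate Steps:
$m{\left(k,Q \right)} = \frac{Q}{k}$ ($m{\left(k,Q \right)} = \frac{2 Q}{2 k} = 2 Q \frac{1}{2 k} = \frac{Q}{k}$)
$V{\left(Y \right)} = \frac{1}{13}$
$X{\left(T \right)} = 4 - T^{\frac{5}{2}}$ ($X{\left(T \right)} = 4 - T T \sqrt{T} = 4 - T^{2} \sqrt{T} = 4 - T^{\frac{5}{2}}$)
$\sqrt{X{\left(V{\left(17 \right)} \right)} + m{\left(q{\left(-23,-4 \right)},458 \right)}} = \sqrt{\left(4 - \left(\frac{1}{13}\right)^{\frac{5}{2}}\right) + \frac{458}{-23}} = \sqrt{\left(4 - \frac{\sqrt{13}}{2197}\right) + 458 \left(- \frac{1}{23}\right)} = \sqrt{\left(4 - \frac{\sqrt{13}}{2197}\right) - \frac{458}{23}} = \sqrt{- \frac{366}{23} - \frac{\sqrt{13}}{2197}}$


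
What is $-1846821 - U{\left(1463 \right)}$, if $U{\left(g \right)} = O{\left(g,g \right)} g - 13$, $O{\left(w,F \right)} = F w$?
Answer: $-3133206655$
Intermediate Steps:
$U{\left(g \right)} = -13 + g^{3}$ ($U{\left(g \right)} = g g g - 13 = g^{2} g - 13 = g^{3} - 13 = -13 + g^{3}$)
$-1846821 - U{\left(1463 \right)} = -1846821 - \left(-13 + 1463^{3}\right) = -1846821 - \left(-13 + 3131359847\right) = -1846821 - 3131359834 = -3133206655$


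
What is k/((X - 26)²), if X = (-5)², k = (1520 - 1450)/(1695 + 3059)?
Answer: 35/2377 ≈ 0.014724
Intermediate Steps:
k = 35/2377 (k = 70/4754 = 70*(1/4754) = 35/2377 ≈ 0.014724)
X = 25
k/((X - 26)²) = 35/(2377*((25 - 26)²)) = 35/(2377*((-1)²)) = (35/2377)/1 = (35/2377)*1 = 35/2377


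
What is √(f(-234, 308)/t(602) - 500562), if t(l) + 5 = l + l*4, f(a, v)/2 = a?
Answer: 9*I*√55803565190/3005 ≈ 707.5*I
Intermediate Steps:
f(a, v) = 2*a
t(l) = -5 + 5*l (t(l) = -5 + (l + l*4) = -5 + (l + 4*l) = -5 + 5*l)
√(f(-234, 308)/t(602) - 500562) = √((2*(-234))/(-5 + 5*602) - 500562) = √(-468/(-5 + 3010) - 500562) = √(-468/3005 - 500562) = √(-1504189278/3005) = 9*I*√55803565190/3005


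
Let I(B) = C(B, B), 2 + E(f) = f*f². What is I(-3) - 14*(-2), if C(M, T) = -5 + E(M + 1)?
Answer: 13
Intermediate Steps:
E(f) = -2 + f³ (E(f) = -2 + f*f² = -2 + f³)
C(M, T) = -7 + (1 + M)³ (C(M, T) = -5 + (-2 + (M + 1)³) = -5 + (-2 + (1 + M)³) = -7 + (1 + M)³)
I(B) = -7 + (1 + B)³
I(-3) - 14*(-2) = (-7 + (1 - 3)³) - 14*(-2) = (-7 + (-2)³) + 28 = (-7 - 8) + 28 = -15 + 28 = 13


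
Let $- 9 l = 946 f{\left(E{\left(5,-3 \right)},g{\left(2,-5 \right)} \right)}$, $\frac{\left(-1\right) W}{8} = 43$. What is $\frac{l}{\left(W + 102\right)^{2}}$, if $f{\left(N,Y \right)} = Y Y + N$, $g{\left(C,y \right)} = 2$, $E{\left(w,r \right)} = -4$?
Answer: $0$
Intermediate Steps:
$W = -344$ ($W = \left(-8\right) 43 = -344$)
$f{\left(N,Y \right)} = N + Y^{2}$ ($f{\left(N,Y \right)} = Y^{2} + N = N + Y^{2}$)
$l = 0$ ($l = - \frac{946 \left(-4 + 2^{2}\right)}{9} = - \frac{946 \left(-4 + 4\right)}{9} = - \frac{946 \cdot 0}{9} = \left(- \frac{1}{9}\right) 0 = 0$)
$\frac{l}{\left(W + 102\right)^{2}} = \frac{0}{\left(-344 + 102\right)^{2}} = \frac{0}{\left(-242\right)^{2}} = \frac{0}{58564} = 0 \cdot \frac{1}{58564} = 0$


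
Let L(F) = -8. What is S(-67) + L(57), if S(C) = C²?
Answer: 4481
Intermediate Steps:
S(-67) + L(57) = (-67)² - 8 = 4489 - 8 = 4481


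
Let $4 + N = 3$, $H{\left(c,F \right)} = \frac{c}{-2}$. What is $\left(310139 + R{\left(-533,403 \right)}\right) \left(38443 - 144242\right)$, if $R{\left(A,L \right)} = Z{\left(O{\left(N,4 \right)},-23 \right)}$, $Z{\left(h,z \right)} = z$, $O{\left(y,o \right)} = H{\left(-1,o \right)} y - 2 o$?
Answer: $-32809962684$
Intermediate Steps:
$H{\left(c,F \right)} = - \frac{c}{2}$ ($H{\left(c,F \right)} = c \left(- \frac{1}{2}\right) = - \frac{c}{2}$)
$N = -1$ ($N = -4 + 3 = -1$)
$O{\left(y,o \right)} = \frac{y}{2} - 2 o$ ($O{\left(y,o \right)} = \left(- \frac{1}{2}\right) \left(-1\right) y - 2 o = \frac{y}{2} - 2 o$)
$R{\left(A,L \right)} = -23$
$\left(310139 + R{\left(-533,403 \right)}\right) \left(38443 - 144242\right) = \left(310139 - 23\right) \left(38443 - 144242\right) = 310116 \left(-105799\right) = -32809962684$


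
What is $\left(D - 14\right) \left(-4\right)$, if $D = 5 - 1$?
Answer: $40$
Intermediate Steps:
$D = 4$ ($D = 5 - 1 = 4$)
$\left(D - 14\right) \left(-4\right) = \left(4 - 14\right) \left(-4\right) = \left(-10\right) \left(-4\right) = 40$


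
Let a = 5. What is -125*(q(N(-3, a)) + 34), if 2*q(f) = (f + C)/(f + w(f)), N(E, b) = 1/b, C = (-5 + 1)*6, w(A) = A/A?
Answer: -36125/12 ≈ -3010.4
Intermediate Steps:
w(A) = 1
C = -24 (C = -4*6 = -24)
q(f) = (-24 + f)/(2*(1 + f)) (q(f) = ((f - 24)/(f + 1))/2 = ((-24 + f)/(1 + f))/2 = (-24 + f)/(2*(1 + f)))
-125*(q(N(-3, a)) + 34) = -125*((-24 + 1/5)/(2*(1 + 1/5)) + 34) = -125*((-24 + ⅕)/(2*(1 + ⅕)) + 34) = -125*((½)*(-119/5)/(6/5) + 34) = -125*((½)*(⅚)*(-119/5) + 34) = -125*(-119/12 + 34) = -125*289/12 = -36125/12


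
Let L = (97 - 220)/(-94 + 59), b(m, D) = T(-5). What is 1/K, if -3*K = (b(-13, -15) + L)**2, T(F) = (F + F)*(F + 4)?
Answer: -3675/223729 ≈ -0.016426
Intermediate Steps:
T(F) = 2*F*(4 + F) (T(F) = (2*F)*(4 + F) = 2*F*(4 + F))
b(m, D) = 10 (b(m, D) = 2*(-5)*(4 - 5) = 2*(-5)*(-1) = 10)
L = 123/35 (L = -123/(-35) = -123*(-1/35) = 123/35 ≈ 3.5143)
K = -223729/3675 (K = -(10 + 123/35)**2/3 = -(473/35)**2/3 = -1/3*223729/1225 = -223729/3675 ≈ -60.879)
1/K = 1/(-223729/3675) = -3675/223729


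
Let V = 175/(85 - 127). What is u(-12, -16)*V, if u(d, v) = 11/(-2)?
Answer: 275/12 ≈ 22.917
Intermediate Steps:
u(d, v) = -11/2 (u(d, v) = 11*(-½) = -11/2)
V = -25/6 (V = 175/(-42) = 175*(-1/42) = -25/6 ≈ -4.1667)
u(-12, -16)*V = -11/2*(-25/6) = 275/12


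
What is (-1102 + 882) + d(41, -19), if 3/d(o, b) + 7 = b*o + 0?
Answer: -57641/262 ≈ -220.00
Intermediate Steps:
d(o, b) = 3/(-7 + b*o) (d(o, b) = 3/(-7 + (b*o + 0)) = 3/(-7 + b*o))
(-1102 + 882) + d(41, -19) = (-1102 + 882) + 3/(-7 - 19*41) = -220 + 3/(-7 - 779) = -220 + 3/(-786) = -220 + 3*(-1/786) = -220 - 1/262 = -57641/262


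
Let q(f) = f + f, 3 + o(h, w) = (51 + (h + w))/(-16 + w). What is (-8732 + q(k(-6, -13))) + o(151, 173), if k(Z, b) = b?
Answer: -1375102/157 ≈ -8758.6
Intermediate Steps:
o(h, w) = -3 + (51 + h + w)/(-16 + w) (o(h, w) = -3 + (51 + (h + w))/(-16 + w) = -3 + (51 + h + w)/(-16 + w))
q(f) = 2*f
(-8732 + q(k(-6, -13))) + o(151, 173) = (-8732 + 2*(-13)) + (99 + 151 - 2*173)/(-16 + 173) = (-8732 - 26) + (99 + 151 - 346)/157 = -8758 + (1/157)*(-96) = -8758 - 96/157 = -1375102/157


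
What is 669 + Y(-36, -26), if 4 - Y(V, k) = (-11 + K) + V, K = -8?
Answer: 728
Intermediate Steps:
Y(V, k) = 23 - V (Y(V, k) = 4 - ((-11 - 8) + V) = 4 - (-19 + V) = 4 + (19 - V) = 23 - V)
669 + Y(-36, -26) = 669 + (23 - 1*(-36)) = 669 + (23 + 36) = 669 + 59 = 728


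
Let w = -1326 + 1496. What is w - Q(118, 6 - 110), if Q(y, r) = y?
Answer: 52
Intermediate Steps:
w = 170
w - Q(118, 6 - 110) = 170 - 1*118 = 170 - 118 = 52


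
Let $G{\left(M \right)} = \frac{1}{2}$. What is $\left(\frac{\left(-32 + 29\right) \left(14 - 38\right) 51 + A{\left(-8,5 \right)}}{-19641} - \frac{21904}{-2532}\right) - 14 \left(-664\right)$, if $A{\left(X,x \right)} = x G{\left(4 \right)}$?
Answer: $\frac{25706688899}{2762834} \approx 9304.5$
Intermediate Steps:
$G{\left(M \right)} = \frac{1}{2}$
$A{\left(X,x \right)} = \frac{x}{2}$ ($A{\left(X,x \right)} = x \frac{1}{2} = \frac{x}{2}$)
$\left(\frac{\left(-32 + 29\right) \left(14 - 38\right) 51 + A{\left(-8,5 \right)}}{-19641} - \frac{21904}{-2532}\right) - 14 \left(-664\right) = \left(\frac{\left(-32 + 29\right) \left(14 - 38\right) 51 + \frac{1}{2} \cdot 5}{-19641} - \frac{21904}{-2532}\right) - 14 \left(-664\right) = \left(\left(\left(-3\right) \left(-24\right) 51 + \frac{5}{2}\right) \left(- \frac{1}{19641}\right) - - \frac{5476}{633}\right) - -9296 = \left(\left(72 \cdot 51 + \frac{5}{2}\right) \left(- \frac{1}{19641}\right) + \frac{5476}{633}\right) + 9296 = \left(\left(3672 + \frac{5}{2}\right) \left(- \frac{1}{19641}\right) + \frac{5476}{633}\right) + 9296 = \left(\frac{7349}{2} \left(- \frac{1}{19641}\right) + \frac{5476}{633}\right) + 9296 = \left(- \frac{7349}{39282} + \frac{5476}{633}\right) + 9296 = \frac{23384035}{2762834} + 9296 = \frac{25706688899}{2762834}$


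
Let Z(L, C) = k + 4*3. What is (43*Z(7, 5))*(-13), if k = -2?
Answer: -5590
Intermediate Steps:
Z(L, C) = 10 (Z(L, C) = -2 + 4*3 = -2 + 12 = 10)
(43*Z(7, 5))*(-13) = (43*10)*(-13) = 430*(-13) = -5590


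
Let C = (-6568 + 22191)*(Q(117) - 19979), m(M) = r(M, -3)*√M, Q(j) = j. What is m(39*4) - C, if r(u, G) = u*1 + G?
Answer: 310304026 + 306*√39 ≈ 3.1031e+8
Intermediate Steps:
r(u, G) = G + u (r(u, G) = u + G = G + u)
m(M) = √M*(-3 + M) (m(M) = (-3 + M)*√M = √M*(-3 + M))
C = -310304026 (C = (-6568 + 22191)*(117 - 19979) = 15623*(-19862) = -310304026)
m(39*4) - C = √(39*4)*(-3 + 39*4) - 1*(-310304026) = √156*(-3 + 156) + 310304026 = (2*√39)*153 + 310304026 = 306*√39 + 310304026 = 310304026 + 306*√39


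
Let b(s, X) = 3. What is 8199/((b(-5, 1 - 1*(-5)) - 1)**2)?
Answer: 8199/4 ≈ 2049.8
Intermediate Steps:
8199/((b(-5, 1 - 1*(-5)) - 1)**2) = 8199/((3 - 1)**2) = 8199/(2**2) = 8199/4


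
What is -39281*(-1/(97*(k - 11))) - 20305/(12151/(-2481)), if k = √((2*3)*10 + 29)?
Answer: 151118954579/37716704 - 39281*√89/3104 ≈ 3887.3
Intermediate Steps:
k = √89 (k = √(6*10 + 29) = √(60 + 29) = √89 ≈ 9.4340)
-39281*(-1/(97*(k - 11))) - 20305/(12151/(-2481)) = -39281*(-1/(97*(√89 - 11))) - 20305/(12151/(-2481)) = -39281*(-1/(97*(-11 + √89))) - 20305/(12151*(-1/2481)) = -39281/(1067 - 97*√89) - 20305/(-12151/2481) = -39281/(1067 - 97*√89) - 20305*(-2481/12151) = -39281/(1067 - 97*√89) + 50376705/12151 = 50376705/12151 - 39281/(1067 - 97*√89)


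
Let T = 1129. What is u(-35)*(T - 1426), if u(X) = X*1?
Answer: 10395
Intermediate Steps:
u(X) = X
u(-35)*(T - 1426) = -35*(1129 - 1426) = -35*(-297) = 10395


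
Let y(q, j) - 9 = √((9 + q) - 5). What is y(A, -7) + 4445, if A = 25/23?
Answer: 4454 + 3*√299/23 ≈ 4456.3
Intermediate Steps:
A = 25/23 (A = 25*(1/23) = 25/23 ≈ 1.0870)
y(q, j) = 9 + √(4 + q) (y(q, j) = 9 + √((9 + q) - 5) = 9 + √(4 + q))
y(A, -7) + 4445 = (9 + √(4 + 25/23)) + 4445 = (9 + √(117/23)) + 4445 = (9 + 3*√299/23) + 4445 = 4454 + 3*√299/23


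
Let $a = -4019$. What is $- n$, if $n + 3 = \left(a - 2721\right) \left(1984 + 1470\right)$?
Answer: $23279963$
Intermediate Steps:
$n = -23279963$ ($n = -3 + \left(-4019 - 2721\right) \left(1984 + 1470\right) = -3 - 23279960 = -23279963$)
$- n = \left(-1\right) \left(-23279963\right) = 23279963$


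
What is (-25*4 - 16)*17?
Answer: -1972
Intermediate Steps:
(-25*4 - 16)*17 = (-100 - 16)*17 = -116*17 = -1972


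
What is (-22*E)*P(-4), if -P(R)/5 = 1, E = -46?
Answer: -5060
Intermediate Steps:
P(R) = -5 (P(R) = -5*1 = -5)
(-22*E)*P(-4) = -22*(-46)*(-5) = 1012*(-5) = -5060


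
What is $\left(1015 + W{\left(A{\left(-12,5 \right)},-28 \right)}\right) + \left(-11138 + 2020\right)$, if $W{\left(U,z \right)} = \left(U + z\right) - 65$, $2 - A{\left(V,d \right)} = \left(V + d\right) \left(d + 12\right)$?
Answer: $-8075$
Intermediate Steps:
$A{\left(V,d \right)} = 2 - \left(12 + d\right) \left(V + d\right)$ ($A{\left(V,d \right)} = 2 - \left(V + d\right) \left(d + 12\right) = 2 - \left(V + d\right) \left(12 + d\right) = 2 - \left(12 + d\right) \left(V + d\right)$)
$W{\left(U,z \right)} = -65 + U + z$
$\left(1015 + W{\left(A{\left(-12,5 \right)},-28 \right)}\right) + \left(-11138 + 2020\right) = \left(1015 - -28\right) + \left(-11138 + 2020\right) = \left(1015 - -28\right) - 9118 = \left(1015 + 28\right) - 9118 = 1043 - 9118 = -8075$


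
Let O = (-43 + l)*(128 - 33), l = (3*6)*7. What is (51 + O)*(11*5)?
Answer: 436480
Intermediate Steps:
l = 126 (l = 18*7 = 126)
O = 7885 (O = (-43 + 126)*(128 - 33) = 83*95 = 7885)
(51 + O)*(11*5) = (51 + 7885)*(11*5) = 7936*55 = 436480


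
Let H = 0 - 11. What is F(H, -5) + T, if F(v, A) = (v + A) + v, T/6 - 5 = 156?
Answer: 939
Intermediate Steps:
T = 966 (T = 30 + 6*156 = 30 + 936 = 966)
H = -11
F(v, A) = A + 2*v (F(v, A) = (A + v) + v = A + 2*v)
F(H, -5) + T = (-5 + 2*(-11)) + 966 = (-5 - 22) + 966 = -27 + 966 = 939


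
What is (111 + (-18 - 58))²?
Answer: 1225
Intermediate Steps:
(111 + (-18 - 58))² = (111 - 76)² = 35² = 1225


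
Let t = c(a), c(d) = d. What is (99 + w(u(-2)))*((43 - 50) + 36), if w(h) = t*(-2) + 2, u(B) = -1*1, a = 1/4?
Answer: 5829/2 ≈ 2914.5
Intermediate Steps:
a = ¼ ≈ 0.25000
t = ¼ ≈ 0.25000
u(B) = -1
w(h) = 3/2 (w(h) = (¼)*(-2) + 2 = -½ + 2 = 3/2)
(99 + w(u(-2)))*((43 - 50) + 36) = (99 + 3/2)*((43 - 50) + 36) = 201*(-7 + 36)/2 = (201/2)*29 = 5829/2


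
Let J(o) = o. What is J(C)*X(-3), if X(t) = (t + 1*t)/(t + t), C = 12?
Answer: 12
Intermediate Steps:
X(t) = 1 (X(t) = (t + t)/((2*t)) = (2*t)*(1/(2*t)) = 1)
J(C)*X(-3) = 12*1 = 12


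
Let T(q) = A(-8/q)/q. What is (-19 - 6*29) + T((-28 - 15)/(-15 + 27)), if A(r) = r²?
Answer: -15455443/79507 ≈ -194.39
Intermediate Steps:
T(q) = 64/q³ (T(q) = (-8/q)²/q = (64/q²)/q = 64/q³)
(-19 - 6*29) + T((-28 - 15)/(-15 + 27)) = (-19 - 6*29) + 64/((-28 - 15)/(-15 + 27))³ = (-19 - 174) + 64/(-43/12)³ = -193 + 64/(-43*1/12)³ = -193 + 64/(-43/12)³ = -193 + 64*(-1728/79507) = -193 - 110592/79507 = -15455443/79507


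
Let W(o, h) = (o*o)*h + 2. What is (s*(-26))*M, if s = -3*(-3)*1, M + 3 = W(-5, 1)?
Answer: -5616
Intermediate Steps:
W(o, h) = 2 + h*o**2 (W(o, h) = o**2*h + 2 = h*o**2 + 2 = 2 + h*o**2)
M = 24 (M = -3 + (2 + 1*(-5)**2) = -3 + (2 + 1*25) = -3 + (2 + 25) = -3 + 27 = 24)
s = 9 (s = 9*1 = 9)
(s*(-26))*M = (9*(-26))*24 = -234*24 = -5616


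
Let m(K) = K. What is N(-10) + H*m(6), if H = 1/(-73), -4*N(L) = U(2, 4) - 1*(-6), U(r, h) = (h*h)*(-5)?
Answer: 2689/146 ≈ 18.418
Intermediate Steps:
U(r, h) = -5*h**2 (U(r, h) = h**2*(-5) = -5*h**2)
N(L) = 37/2 (N(L) = -(-5*4**2 - 1*(-6))/4 = -(-5*16 + 6)/4 = -(-80 + 6)/4 = -1/4*(-74) = 37/2)
H = -1/73 ≈ -0.013699
N(-10) + H*m(6) = 37/2 - 1/73*6 = 37/2 - 6/73 = 2689/146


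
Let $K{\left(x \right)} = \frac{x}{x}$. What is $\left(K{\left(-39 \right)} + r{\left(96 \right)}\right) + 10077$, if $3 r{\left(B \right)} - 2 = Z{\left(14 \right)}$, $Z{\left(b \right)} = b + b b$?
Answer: $\frac{30446}{3} \approx 10149.0$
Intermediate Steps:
$Z{\left(b \right)} = b + b^{2}$
$r{\left(B \right)} = \frac{212}{3}$ ($r{\left(B \right)} = \frac{2}{3} + \frac{14 \left(1 + 14\right)}{3} = \frac{2}{3} + \frac{14 \cdot 15}{3} = \frac{2}{3} + \frac{1}{3} \cdot 210 = \frac{2}{3} + 70 = \frac{212}{3}$)
$K{\left(x \right)} = 1$
$\left(K{\left(-39 \right)} + r{\left(96 \right)}\right) + 10077 = \left(1 + \frac{212}{3}\right) + 10077 = \frac{215}{3} + 10077 = \frac{30446}{3}$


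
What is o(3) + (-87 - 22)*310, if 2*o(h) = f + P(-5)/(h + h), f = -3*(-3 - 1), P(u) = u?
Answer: -405413/12 ≈ -33784.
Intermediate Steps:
f = 12 (f = -3*(-4) = 12)
o(h) = 6 - 5/(4*h) (o(h) = (12 - 5/(h + h))/2 = (12 - 5/(2*h))/2 = 6 - 5/(4*h))
o(3) + (-87 - 22)*310 = (6 - 5/4/3) + (-87 - 22)*310 = (6 - 5/4*⅓) - 109*310 = (6 - 5/12) - 33790 = 67/12 - 33790 = -405413/12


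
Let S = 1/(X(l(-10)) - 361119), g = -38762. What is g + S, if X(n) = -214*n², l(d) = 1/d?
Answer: -699888881484/18056057 ≈ -38762.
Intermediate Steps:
S = -50/18056057 (S = 1/(-214*(1/(-10))² - 361119) = 1/(-214*(-⅒)² - 361119) = 1/(-214*1/100 - 361119) = 1/(-107/50 - 361119) = 1/(-18056057/50) = -50/18056057 ≈ -2.7692e-6)
g + S = -38762 - 50/18056057 = -699888881484/18056057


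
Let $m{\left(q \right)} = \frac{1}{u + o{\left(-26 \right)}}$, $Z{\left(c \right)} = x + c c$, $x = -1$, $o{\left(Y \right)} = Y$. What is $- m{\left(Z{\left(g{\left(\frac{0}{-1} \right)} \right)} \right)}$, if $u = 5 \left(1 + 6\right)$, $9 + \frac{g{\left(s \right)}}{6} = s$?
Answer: $- \frac{1}{9} \approx -0.11111$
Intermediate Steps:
$g{\left(s \right)} = -54 + 6 s$
$Z{\left(c \right)} = -1 + c^{2}$ ($Z{\left(c \right)} = -1 + c c = -1 + c^{2}$)
$u = 35$ ($u = 5 \cdot 7 = 35$)
$m{\left(q \right)} = \frac{1}{9}$ ($m{\left(q \right)} = \frac{1}{35 - 26} = \frac{1}{9}$)
$- m{\left(Z{\left(g{\left(\frac{0}{-1} \right)} \right)} \right)} = \left(-1\right) \frac{1}{9} = - \frac{1}{9}$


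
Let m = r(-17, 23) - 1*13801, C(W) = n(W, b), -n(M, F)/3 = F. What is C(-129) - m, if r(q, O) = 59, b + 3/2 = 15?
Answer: 27403/2 ≈ 13702.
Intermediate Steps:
b = 27/2 (b = -3/2 + 15 = 27/2 ≈ 13.500)
n(M, F) = -3*F
C(W) = -81/2 (C(W) = -3*27/2 = -81/2)
m = -13742 (m = 59 - 1*13801 = 59 - 13801 = -13742)
C(-129) - m = -81/2 - 1*(-13742) = -81/2 + 13742 = 27403/2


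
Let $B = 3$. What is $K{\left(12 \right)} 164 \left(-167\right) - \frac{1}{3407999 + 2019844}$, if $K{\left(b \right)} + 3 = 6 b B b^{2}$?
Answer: $- \frac{4623405120776485}{5427843} \approx -8.5179 \cdot 10^{8}$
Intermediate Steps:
$K{\left(b \right)} = -3 + 18 b^{3}$ ($K{\left(b \right)} = -3 + 6 b 3 b^{2} = -3 + 18 b b^{2} = -3 + 18 b^{3}$)
$K{\left(12 \right)} 164 \left(-167\right) - \frac{1}{3407999 + 2019844} = \left(-3 + 18 \cdot 12^{3}\right) 164 \left(-167\right) - \frac{1}{3407999 + 2019844} = \left(-3 + 18 \cdot 1728\right) 164 \left(-167\right) - \frac{1}{5427843} = \left(-3 + 31104\right) 164 \left(-167\right) - \frac{1}{5427843} = 31101 \cdot 164 \left(-167\right) - \frac{1}{5427843} = 5100564 \left(-167\right) - \frac{1}{5427843} = -851794188 - \frac{1}{5427843} = - \frac{4623405120776485}{5427843}$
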